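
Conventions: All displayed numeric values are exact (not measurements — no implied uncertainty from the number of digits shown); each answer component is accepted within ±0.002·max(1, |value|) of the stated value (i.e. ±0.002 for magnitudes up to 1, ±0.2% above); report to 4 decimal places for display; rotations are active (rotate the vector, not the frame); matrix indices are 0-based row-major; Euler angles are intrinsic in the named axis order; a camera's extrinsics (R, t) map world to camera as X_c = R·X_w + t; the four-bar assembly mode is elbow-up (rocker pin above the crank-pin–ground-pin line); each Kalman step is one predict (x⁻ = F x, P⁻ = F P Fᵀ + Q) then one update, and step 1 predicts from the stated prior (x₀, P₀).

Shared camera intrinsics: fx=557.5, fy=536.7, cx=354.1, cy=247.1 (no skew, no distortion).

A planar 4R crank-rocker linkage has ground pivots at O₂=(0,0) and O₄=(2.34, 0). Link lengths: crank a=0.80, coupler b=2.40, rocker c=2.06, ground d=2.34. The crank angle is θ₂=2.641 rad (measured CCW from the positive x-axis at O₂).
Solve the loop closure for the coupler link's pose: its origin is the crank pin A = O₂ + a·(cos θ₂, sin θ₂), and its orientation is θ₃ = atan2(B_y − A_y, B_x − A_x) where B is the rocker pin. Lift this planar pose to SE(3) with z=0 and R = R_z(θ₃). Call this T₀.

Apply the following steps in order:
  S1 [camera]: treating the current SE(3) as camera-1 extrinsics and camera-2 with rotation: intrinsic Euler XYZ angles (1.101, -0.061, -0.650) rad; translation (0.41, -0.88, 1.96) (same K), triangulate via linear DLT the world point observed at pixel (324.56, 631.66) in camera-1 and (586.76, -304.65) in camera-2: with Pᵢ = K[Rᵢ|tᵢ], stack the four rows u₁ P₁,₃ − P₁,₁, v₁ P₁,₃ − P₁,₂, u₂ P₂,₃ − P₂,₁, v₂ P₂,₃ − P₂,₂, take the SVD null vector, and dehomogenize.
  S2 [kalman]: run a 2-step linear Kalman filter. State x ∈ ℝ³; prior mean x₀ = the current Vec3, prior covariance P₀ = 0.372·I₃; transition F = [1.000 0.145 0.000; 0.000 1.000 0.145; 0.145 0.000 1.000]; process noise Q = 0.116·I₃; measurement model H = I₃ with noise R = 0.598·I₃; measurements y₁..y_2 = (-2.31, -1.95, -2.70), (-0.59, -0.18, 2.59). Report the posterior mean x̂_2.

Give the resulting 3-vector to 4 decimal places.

result = (-0.6811, -0.6692, 0.5011)

source (fourbar_fk): coupler pose = R=[0.8199 -0.5725 0.0000; 0.5725 0.8199 0.0000; 0.0000 0.0000 1.0000], t=(-0.7018, 0.3840, 0.0000)
after S1 (triangulate): (0.6712, -0.1850, 0.8604)
after S2 (kf_track): (-0.6811, -0.6692, 0.5011)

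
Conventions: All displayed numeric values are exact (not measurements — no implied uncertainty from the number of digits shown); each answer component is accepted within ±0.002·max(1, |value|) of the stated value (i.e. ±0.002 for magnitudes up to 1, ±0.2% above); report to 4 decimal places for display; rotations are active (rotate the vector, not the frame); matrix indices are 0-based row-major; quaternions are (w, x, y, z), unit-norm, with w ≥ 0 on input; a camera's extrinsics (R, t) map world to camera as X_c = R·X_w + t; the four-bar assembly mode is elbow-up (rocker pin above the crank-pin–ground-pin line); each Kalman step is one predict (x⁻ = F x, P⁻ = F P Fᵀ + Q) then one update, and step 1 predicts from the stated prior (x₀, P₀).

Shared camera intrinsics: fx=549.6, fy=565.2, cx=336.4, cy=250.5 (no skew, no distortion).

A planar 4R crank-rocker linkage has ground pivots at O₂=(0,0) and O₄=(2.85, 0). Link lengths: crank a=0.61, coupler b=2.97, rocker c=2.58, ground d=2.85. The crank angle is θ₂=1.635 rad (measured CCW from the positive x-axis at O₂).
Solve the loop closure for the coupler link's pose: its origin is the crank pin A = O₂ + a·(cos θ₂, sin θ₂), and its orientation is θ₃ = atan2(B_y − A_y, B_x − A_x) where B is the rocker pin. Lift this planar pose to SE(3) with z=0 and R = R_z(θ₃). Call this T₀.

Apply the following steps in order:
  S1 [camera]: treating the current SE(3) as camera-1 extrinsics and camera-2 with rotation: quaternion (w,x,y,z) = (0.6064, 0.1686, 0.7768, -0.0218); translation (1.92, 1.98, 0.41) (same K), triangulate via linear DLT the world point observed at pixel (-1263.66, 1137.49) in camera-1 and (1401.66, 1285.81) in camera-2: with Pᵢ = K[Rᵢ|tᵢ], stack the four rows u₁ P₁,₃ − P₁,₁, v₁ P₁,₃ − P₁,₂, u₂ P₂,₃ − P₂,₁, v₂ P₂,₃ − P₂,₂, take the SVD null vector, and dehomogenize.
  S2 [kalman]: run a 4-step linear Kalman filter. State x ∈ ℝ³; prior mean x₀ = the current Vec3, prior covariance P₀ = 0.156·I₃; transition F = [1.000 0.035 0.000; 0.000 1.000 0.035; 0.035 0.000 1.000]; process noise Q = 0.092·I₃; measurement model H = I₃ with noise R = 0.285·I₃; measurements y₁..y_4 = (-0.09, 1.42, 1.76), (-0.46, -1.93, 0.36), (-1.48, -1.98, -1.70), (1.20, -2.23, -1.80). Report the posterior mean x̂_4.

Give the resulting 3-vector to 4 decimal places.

source (fourbar_fk): coupler pose = R=[0.7688 -0.6394 0.0000; 0.6394 0.7688 0.0000; 0.0000 0.0000 1.0000], t=(-0.0391, 0.6087, 0.0000)
after S1 (triangulate): (-1.3469, 1.9612, 0.7999)
after S2 (kf_track): (-0.0967, -1.4088, -0.9679)

result = (-0.0967, -1.4088, -0.9679)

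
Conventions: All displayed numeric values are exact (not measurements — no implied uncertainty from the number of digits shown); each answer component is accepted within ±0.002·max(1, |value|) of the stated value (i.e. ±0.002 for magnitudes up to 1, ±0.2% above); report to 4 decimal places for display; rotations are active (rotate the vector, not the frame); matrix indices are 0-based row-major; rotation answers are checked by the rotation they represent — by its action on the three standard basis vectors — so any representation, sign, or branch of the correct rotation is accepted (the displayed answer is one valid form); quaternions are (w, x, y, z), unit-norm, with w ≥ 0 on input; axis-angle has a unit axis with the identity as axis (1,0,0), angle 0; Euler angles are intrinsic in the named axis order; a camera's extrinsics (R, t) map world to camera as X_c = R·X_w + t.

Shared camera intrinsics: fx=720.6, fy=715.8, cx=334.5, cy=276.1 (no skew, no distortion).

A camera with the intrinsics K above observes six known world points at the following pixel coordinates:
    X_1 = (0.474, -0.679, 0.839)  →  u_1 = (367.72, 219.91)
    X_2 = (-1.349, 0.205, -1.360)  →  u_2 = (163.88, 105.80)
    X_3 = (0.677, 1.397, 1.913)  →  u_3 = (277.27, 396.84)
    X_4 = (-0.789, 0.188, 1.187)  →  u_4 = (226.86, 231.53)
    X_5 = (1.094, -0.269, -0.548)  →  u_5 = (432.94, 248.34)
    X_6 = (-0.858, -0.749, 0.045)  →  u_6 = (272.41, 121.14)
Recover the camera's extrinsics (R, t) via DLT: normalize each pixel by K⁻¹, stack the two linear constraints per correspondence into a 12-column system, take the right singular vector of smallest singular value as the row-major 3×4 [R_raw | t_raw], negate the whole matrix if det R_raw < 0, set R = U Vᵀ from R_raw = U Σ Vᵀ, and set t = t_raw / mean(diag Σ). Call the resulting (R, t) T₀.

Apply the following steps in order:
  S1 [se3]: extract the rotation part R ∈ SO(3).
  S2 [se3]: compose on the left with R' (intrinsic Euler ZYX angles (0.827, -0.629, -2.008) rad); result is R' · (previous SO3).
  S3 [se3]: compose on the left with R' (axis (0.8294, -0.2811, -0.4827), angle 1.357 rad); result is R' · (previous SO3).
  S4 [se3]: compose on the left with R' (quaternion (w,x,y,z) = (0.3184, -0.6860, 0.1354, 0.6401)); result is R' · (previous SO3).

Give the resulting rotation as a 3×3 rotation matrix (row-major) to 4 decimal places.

source (pnp_recover): camera pose = R=[0.8500 -0.5065 -0.1448; 0.5266 0.8233 0.2118; 0.0120 -0.2563 0.9665], t=(-0.2600, -0.4900, 6.9298)
after S1 (rot_of_se3): [0.8500 -0.5065 -0.1448; 0.5266 0.8233 0.2118; 0.0120 -0.2563 0.9665]
after S2 (compose_so3): [0.8136 0.4040 -0.4182; 0.5709 -0.4187 0.7062; 0.1102 -0.8134 -0.5712]
after S3 (compose_so3): [0.7130 0.6640 0.2251; -0.4541 0.1926 0.8699; 0.5343 -0.7225 0.4389]
after S4 (compose_so3): [-0.0511 0.5534 -0.8313; 0.8295 -0.4400 -0.3439; -0.5561 -0.7072 -0.4366]

rotation (matrix) = ((-0.0511, 0.5534, -0.8313), (0.8295, -0.4400, -0.3439), (-0.5561, -0.7072, -0.4366))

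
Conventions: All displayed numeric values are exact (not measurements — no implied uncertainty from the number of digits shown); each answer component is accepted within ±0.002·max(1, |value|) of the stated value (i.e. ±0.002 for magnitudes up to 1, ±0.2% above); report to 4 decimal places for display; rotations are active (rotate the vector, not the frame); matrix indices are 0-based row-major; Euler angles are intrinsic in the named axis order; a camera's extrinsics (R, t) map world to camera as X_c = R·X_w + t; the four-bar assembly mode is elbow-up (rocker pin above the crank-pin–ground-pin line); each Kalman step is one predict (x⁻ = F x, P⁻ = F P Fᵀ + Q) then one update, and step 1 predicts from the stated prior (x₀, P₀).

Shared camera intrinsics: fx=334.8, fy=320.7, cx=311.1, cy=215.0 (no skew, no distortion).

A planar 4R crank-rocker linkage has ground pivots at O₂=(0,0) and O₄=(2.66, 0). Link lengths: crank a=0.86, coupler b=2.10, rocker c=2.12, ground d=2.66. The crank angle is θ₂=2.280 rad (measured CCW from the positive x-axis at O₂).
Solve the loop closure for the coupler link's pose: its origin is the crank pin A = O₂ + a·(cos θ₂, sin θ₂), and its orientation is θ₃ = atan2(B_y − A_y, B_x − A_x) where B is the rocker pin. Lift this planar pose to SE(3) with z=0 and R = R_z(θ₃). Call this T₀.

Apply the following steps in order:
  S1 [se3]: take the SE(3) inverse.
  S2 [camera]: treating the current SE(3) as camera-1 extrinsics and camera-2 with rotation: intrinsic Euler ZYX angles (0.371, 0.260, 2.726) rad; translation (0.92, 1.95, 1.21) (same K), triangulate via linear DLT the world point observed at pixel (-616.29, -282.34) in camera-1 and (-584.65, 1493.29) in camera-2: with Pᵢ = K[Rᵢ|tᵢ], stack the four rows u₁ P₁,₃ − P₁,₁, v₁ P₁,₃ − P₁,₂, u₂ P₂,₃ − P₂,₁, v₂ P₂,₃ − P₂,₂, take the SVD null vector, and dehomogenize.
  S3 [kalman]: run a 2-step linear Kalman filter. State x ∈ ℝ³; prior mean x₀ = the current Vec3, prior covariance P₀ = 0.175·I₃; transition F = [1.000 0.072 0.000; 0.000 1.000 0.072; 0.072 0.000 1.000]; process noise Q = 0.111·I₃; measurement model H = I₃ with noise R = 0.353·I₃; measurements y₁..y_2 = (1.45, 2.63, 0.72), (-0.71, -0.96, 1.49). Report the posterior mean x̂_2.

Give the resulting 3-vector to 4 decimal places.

result = (-0.5132, -0.0888, 1.0218)

source (fourbar_fk): coupler pose = R=[0.8859 -0.4638 0.0000; 0.4638 0.8859 0.0000; 0.0000 0.0000 1.0000], t=(-0.5601, 0.6526, 0.0000)
after S1 (invert_se3): R=[0.8859 0.4638 0.0000; -0.4638 0.8859 0.0000; 0.0000 0.0000 1.0000], t=(0.1935, -0.8380, 0.0000)
after S2 (triangulate): (-1.8502, -1.3246, 0.7437)
after S3 (kf_track): (-0.5132, -0.0888, 1.0218)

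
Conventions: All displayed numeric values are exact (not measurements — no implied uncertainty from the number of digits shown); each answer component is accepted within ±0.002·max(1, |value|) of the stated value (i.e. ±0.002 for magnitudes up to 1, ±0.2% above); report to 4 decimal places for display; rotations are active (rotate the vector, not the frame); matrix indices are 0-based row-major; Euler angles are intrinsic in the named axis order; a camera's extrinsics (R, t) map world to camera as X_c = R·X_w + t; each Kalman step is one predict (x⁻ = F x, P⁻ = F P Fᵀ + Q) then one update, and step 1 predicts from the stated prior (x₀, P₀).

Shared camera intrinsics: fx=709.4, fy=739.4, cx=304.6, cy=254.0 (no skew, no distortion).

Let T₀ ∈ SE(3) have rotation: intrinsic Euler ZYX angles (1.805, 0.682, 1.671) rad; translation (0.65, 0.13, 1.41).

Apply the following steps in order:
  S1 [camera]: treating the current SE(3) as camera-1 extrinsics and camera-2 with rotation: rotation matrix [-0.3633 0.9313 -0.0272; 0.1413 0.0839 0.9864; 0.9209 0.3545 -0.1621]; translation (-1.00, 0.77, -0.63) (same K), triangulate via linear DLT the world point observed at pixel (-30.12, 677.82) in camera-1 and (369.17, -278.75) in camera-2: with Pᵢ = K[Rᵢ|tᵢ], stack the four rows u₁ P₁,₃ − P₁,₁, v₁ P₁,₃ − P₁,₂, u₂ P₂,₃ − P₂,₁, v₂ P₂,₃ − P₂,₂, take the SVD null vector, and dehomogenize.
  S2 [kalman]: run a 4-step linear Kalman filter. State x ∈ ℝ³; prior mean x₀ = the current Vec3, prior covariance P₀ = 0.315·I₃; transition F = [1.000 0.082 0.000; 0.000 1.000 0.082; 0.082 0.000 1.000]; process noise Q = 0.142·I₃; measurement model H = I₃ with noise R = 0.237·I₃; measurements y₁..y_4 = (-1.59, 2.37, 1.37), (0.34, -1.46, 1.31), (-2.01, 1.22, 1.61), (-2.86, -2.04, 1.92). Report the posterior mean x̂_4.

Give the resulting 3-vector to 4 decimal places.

result = (-2.0334, -0.7144, 1.5030)

after S1 (triangulate): (0.6650, 1.3584, -1.5090)
after S2 (kf_track): (-2.0334, -0.7144, 1.5030)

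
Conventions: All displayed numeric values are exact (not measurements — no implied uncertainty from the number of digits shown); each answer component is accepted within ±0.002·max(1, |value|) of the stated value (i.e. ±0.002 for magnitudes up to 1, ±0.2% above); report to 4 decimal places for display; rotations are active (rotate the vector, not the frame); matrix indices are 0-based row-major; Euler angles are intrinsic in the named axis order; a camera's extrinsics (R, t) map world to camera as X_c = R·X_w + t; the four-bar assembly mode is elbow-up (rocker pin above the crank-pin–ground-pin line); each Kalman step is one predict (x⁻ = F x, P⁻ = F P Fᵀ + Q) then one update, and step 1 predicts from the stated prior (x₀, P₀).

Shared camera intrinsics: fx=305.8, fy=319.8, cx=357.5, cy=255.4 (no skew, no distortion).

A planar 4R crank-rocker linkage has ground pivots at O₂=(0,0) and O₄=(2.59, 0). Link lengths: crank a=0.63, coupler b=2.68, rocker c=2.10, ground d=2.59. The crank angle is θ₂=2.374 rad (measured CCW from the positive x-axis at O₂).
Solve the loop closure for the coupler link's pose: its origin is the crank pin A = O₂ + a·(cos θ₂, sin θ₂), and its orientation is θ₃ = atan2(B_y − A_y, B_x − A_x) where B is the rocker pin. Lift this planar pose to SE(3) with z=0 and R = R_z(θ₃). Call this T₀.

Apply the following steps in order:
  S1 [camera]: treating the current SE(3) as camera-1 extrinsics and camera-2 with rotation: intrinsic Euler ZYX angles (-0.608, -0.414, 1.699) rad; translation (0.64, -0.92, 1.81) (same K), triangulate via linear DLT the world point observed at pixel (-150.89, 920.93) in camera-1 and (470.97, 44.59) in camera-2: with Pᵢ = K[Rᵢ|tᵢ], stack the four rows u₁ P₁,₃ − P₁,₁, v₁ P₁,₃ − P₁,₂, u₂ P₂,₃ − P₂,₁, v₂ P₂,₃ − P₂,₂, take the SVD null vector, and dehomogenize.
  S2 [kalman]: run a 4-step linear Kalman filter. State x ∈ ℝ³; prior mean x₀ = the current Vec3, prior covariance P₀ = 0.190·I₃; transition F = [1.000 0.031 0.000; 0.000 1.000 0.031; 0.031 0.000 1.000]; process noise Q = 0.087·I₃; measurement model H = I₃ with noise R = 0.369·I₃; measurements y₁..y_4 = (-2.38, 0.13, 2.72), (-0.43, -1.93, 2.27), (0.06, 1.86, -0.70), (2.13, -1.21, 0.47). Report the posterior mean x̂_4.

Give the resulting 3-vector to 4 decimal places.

source (fourbar_fk): coupler pose = R=[0.8297 -0.5582 0.0000; 0.5582 0.8297 0.0000; 0.0000 0.0000 1.0000], t=(-0.4533, 0.4375, 0.0000)
after S1 (triangulate): (0.0894, -0.0973, 0.1954)
after S2 (kf_track): (0.5351, -0.2532, 0.6358)

result = (0.5351, -0.2532, 0.6358)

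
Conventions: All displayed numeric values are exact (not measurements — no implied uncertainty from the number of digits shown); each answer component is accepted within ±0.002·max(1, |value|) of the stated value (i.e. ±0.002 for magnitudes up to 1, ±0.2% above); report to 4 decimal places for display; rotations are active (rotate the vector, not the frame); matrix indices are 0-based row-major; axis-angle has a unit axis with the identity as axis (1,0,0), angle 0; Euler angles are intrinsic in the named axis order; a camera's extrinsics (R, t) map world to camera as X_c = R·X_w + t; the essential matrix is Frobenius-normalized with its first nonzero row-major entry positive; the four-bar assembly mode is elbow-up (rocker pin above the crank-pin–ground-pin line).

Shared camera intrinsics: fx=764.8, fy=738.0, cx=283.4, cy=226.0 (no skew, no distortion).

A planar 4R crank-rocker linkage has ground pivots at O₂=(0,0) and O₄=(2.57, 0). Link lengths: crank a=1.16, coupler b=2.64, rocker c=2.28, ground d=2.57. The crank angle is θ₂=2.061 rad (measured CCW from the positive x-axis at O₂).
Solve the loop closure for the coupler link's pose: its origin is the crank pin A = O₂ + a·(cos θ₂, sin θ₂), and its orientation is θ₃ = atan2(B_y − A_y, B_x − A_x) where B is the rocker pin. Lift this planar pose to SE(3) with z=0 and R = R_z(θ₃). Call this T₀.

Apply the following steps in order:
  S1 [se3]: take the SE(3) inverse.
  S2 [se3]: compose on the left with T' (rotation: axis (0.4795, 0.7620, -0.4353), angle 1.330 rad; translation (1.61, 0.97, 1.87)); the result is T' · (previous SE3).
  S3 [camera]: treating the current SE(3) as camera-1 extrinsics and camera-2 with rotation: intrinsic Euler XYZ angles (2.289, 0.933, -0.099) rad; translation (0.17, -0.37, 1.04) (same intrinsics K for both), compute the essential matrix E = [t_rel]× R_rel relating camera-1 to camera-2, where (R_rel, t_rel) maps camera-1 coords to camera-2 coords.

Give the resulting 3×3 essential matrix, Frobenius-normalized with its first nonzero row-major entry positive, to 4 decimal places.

matrix = [0.5825 0.3882 0.0661; 0.2780 -0.4859 -0.0803; -0.2888 0.3159 0.0519]

source (fourbar_fk): coupler pose = R=[0.9028 -0.4302 0.0000; 0.4302 0.9028 0.0000; 0.0000 0.0000 1.0000], t=(-0.5461, 1.0234, 0.0000)
after S1 (invert_se3): R=[0.9028 0.4302 0.0000; -0.4302 0.9028 0.0000; 0.0000 0.0000 1.0000], t=(0.0528, -1.1588, 0.0000)
after S2 (compose_se3): R=[0.0718 0.8107 0.5811; -0.4232 0.5523 -0.7183; -0.9032 -0.1943 0.3827], t=(0.8195, 0.1737, 1.5756)
after S3 (essential): [0.5825 0.3882 0.0661; 0.2780 -0.4859 -0.0803; -0.2888 0.3159 0.0519]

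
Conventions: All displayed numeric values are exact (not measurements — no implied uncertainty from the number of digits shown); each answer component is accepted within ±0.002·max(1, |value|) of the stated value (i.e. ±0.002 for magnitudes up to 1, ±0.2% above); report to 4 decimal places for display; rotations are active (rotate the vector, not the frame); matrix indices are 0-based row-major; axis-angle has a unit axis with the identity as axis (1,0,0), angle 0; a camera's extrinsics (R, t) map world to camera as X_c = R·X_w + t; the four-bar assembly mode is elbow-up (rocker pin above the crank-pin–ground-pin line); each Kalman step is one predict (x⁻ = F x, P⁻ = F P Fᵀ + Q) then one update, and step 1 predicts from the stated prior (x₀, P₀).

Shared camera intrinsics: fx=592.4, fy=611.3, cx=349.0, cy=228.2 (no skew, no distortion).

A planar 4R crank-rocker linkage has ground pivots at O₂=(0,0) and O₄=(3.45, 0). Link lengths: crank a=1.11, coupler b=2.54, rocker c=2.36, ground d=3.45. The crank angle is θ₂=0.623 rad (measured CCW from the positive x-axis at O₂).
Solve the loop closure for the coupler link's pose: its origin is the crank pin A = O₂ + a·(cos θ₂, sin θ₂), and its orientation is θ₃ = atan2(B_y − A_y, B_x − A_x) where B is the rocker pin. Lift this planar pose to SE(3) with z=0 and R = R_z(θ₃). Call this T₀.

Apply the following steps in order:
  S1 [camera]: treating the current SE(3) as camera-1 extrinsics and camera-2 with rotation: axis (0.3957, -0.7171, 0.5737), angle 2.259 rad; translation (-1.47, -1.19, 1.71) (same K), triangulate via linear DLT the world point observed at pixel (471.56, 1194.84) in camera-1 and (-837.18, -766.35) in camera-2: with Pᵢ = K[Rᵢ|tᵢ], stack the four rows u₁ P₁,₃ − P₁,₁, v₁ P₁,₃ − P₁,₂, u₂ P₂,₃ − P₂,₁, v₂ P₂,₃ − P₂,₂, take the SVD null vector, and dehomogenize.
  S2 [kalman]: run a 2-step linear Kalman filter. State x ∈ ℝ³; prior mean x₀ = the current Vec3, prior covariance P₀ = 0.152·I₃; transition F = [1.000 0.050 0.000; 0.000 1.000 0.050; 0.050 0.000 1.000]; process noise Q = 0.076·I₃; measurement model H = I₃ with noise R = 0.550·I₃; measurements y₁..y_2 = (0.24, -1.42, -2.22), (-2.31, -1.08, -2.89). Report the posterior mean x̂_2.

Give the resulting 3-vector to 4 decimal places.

source (fourbar_fk): coupler pose = R=[0.7657 -0.6432 0.0000; 0.6432 0.7657 0.0000; 0.0000 0.0000 1.0000], t=(0.9015, 0.6477, 0.0000)
after S1 (triangulate): (-0.5810, 0.5660, 0.4473)
after S2 (kf_track): (-0.9807, -0.3947, -1.1700)

result = (-0.9807, -0.3947, -1.1700)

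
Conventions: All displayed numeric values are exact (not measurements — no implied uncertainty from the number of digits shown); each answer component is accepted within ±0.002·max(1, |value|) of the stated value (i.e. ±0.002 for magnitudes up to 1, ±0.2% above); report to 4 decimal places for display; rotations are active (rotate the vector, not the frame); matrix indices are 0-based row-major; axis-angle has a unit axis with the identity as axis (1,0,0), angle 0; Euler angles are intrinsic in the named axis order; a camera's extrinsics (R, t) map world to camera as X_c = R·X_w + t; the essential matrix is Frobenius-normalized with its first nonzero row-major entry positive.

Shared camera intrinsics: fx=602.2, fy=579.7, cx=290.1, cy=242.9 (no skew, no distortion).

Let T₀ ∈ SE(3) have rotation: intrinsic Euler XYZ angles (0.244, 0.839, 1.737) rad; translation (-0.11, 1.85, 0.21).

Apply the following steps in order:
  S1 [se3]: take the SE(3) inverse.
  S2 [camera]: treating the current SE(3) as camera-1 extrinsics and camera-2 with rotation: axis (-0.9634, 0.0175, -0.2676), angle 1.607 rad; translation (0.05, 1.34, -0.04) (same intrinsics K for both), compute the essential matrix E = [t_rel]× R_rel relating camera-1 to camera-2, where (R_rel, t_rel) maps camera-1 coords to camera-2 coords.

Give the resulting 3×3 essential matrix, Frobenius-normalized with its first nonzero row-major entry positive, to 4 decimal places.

after S1 (invert_se3): R=[-0.1105 0.9273 0.3577; -0.6590 -0.3378 0.6720; 0.7440 -0.1614 0.6484], t=(-1.8027, 0.4113, 0.2443)
after S2 (essential): [0.2158 -0.5361 -0.3838; -0.0003 -0.2449 0.4981; 0.0547 -0.3358 0.3080]

matrix = [0.2158 -0.5361 -0.3838; -0.0003 -0.2449 0.4981; 0.0547 -0.3358 0.3080]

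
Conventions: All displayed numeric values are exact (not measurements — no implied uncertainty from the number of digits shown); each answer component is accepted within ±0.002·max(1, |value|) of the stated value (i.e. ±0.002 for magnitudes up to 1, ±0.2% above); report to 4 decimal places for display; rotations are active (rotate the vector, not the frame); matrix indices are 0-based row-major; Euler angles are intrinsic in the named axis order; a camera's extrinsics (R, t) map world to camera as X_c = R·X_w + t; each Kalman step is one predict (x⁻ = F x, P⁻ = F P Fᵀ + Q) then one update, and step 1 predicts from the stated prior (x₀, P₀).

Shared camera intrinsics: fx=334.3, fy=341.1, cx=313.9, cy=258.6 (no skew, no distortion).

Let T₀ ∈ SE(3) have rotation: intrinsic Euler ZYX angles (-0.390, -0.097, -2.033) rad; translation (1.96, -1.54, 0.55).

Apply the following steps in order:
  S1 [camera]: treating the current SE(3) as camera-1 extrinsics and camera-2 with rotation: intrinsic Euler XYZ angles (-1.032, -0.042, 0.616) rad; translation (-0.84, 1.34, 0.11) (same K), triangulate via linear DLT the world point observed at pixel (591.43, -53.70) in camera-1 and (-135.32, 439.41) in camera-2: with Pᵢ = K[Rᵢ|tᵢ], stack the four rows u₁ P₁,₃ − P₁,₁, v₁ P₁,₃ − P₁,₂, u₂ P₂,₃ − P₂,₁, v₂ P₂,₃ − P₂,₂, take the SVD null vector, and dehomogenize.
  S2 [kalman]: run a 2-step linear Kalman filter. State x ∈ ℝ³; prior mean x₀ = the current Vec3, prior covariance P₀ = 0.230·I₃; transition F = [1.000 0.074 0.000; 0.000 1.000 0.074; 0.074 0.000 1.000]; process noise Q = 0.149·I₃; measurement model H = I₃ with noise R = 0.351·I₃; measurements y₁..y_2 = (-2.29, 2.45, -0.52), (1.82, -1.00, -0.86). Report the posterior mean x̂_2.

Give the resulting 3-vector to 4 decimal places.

after S1 (triangulate): (-0.9991, -0.6859, -0.2912)
after S2 (kf_track): (0.0375, 0.0093, -0.6797)

result = (0.0375, 0.0093, -0.6797)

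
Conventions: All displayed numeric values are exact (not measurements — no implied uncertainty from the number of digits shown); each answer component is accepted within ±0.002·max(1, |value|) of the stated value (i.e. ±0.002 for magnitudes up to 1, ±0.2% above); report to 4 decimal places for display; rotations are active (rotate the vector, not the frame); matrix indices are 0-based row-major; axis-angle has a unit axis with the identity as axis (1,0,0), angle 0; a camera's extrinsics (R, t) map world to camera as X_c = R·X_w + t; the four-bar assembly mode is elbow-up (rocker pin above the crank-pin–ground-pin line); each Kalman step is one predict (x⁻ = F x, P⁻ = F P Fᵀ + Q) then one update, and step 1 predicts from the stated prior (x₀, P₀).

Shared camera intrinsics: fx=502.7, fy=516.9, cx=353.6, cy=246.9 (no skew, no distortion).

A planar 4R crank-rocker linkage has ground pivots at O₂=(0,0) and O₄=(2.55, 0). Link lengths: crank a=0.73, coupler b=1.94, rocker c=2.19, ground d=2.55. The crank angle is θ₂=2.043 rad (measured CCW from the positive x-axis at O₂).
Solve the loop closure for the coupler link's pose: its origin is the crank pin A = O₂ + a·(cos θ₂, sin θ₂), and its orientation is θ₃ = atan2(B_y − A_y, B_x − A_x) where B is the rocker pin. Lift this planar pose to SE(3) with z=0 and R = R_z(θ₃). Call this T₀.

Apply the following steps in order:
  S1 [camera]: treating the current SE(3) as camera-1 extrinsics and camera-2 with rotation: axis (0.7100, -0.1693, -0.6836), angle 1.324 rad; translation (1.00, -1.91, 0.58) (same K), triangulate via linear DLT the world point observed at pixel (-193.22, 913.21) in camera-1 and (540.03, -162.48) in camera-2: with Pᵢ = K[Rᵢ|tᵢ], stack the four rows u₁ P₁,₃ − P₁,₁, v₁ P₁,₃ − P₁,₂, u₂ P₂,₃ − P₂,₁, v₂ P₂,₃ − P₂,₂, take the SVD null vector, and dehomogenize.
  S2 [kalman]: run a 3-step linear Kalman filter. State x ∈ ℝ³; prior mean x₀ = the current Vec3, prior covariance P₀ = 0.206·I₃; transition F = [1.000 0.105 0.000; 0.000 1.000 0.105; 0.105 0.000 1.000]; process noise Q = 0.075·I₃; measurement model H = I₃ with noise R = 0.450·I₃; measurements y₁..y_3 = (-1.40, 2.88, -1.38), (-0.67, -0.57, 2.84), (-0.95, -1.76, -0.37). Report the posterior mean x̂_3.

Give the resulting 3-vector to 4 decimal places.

result = (-0.7030, 0.2011, 0.4454)

source (fourbar_fk): coupler pose = R=[0.8180 -0.5752 0.0000; 0.5752 0.8180 0.0000; 0.0000 0.0000 1.0000], t=(-0.3320, 0.6501, 0.0000)
after S1 (triangulate): (-0.3012, 1.5296, 1.3406)
after S2 (kf_track): (-0.7030, 0.2011, 0.4454)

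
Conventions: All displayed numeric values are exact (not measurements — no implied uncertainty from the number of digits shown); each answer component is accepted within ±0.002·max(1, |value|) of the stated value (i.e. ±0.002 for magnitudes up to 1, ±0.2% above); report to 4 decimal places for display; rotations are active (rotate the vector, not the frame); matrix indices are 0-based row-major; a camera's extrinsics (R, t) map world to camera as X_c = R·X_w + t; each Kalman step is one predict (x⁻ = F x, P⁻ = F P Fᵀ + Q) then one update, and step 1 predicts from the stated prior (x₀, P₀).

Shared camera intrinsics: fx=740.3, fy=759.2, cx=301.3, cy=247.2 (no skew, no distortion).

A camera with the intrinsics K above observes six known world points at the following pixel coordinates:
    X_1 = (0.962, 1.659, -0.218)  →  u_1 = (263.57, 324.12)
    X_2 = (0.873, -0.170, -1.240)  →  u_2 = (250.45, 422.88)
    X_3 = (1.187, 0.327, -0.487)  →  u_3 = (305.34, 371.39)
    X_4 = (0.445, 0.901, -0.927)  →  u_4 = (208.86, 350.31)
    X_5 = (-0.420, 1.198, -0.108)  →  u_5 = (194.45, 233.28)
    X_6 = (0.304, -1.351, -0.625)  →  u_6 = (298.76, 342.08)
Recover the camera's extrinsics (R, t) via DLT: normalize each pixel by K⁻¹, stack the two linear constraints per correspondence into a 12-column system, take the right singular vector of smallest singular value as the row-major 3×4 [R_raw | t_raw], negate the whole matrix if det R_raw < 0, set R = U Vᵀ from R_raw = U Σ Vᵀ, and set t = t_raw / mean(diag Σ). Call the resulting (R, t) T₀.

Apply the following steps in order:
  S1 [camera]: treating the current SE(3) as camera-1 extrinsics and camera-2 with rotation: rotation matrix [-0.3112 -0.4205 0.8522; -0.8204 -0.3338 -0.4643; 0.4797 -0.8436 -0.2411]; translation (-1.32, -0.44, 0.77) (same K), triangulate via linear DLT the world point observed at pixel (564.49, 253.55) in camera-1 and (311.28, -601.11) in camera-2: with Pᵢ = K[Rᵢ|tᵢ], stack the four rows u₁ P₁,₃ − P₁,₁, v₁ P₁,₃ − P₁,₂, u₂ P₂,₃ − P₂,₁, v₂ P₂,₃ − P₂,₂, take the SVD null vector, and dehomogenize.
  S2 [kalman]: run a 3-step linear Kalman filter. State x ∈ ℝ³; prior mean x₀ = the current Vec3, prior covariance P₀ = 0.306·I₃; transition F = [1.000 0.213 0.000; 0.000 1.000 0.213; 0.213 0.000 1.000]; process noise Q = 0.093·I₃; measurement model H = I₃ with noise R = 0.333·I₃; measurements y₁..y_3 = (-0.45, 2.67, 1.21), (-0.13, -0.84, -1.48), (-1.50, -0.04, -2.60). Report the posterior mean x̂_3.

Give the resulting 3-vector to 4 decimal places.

result = (-0.6767, -0.0943, -1.0899)

source (pnp_recover): camera pose = R=[0.6817 -0.3748 0.6284; 0.6806 0.0096 -0.7326; 0.2685 0.9271 0.2616], t=(-0.3400, 0.0500, 6.9505)
after S1 (triangulate): (1.8968, -1.0918, 1.7373)
after S2 (kf_track): (-0.6767, -0.0943, -1.0899)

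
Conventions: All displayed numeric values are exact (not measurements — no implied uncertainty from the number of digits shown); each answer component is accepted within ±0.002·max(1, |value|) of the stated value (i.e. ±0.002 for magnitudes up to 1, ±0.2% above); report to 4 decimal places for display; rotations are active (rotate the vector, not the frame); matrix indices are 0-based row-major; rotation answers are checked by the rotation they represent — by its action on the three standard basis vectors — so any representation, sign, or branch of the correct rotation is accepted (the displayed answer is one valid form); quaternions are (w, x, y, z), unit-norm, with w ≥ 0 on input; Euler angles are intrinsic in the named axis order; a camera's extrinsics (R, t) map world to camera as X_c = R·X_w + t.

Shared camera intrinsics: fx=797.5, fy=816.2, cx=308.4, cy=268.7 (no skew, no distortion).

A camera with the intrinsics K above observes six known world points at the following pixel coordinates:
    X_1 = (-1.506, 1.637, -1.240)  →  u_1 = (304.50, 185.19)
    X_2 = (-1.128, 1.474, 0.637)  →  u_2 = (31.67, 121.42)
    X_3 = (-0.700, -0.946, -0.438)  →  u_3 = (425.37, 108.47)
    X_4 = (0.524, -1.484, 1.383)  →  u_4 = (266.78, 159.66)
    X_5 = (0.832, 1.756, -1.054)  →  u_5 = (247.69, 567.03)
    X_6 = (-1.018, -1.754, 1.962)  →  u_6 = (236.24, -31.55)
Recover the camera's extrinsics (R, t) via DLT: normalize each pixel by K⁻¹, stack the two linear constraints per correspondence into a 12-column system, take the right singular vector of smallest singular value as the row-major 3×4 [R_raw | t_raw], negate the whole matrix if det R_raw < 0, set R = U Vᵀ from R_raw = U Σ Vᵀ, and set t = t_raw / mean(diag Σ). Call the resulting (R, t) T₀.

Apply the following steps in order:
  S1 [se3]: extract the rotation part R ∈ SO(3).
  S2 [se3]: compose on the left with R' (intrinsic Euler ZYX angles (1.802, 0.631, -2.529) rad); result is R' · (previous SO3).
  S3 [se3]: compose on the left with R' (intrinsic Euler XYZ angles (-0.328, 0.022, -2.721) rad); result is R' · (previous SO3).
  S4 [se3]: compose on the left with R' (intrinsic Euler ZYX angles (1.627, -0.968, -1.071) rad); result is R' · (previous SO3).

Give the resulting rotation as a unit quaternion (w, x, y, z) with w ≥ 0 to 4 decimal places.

source (pnp_recover): camera pose = R=[-0.0410 -0.5863 -0.8090; 0.8168 0.4466 -0.3651; 0.5754 -0.6758 0.4606], t=(-0.1200, -0.2600, 5.5395)
after S1 (rot_of_se3): [-0.0410 -0.5863 -0.8090; 0.8168 0.4466 -0.3651; 0.5754 -0.6758 0.4606]
after S2 (compose_so3): [0.4632 0.8024 -0.3763; -0.4950 -0.1180 -0.8609; -0.7352 0.5850 0.3425]
after S3 (compose_so3): [-0.6409 -0.7676 -0.0005; 0.0164 -0.0142 0.9998; -0.7674 0.6408 0.0217]
after S4 (compose_so3): [0.6674 -0.5155 -0.5375; -0.0111 -0.7286 0.6849; -0.7446 -0.4511 -0.4920]

rotation (quat) = (0.3342, -0.8497, 0.1549, 0.3772)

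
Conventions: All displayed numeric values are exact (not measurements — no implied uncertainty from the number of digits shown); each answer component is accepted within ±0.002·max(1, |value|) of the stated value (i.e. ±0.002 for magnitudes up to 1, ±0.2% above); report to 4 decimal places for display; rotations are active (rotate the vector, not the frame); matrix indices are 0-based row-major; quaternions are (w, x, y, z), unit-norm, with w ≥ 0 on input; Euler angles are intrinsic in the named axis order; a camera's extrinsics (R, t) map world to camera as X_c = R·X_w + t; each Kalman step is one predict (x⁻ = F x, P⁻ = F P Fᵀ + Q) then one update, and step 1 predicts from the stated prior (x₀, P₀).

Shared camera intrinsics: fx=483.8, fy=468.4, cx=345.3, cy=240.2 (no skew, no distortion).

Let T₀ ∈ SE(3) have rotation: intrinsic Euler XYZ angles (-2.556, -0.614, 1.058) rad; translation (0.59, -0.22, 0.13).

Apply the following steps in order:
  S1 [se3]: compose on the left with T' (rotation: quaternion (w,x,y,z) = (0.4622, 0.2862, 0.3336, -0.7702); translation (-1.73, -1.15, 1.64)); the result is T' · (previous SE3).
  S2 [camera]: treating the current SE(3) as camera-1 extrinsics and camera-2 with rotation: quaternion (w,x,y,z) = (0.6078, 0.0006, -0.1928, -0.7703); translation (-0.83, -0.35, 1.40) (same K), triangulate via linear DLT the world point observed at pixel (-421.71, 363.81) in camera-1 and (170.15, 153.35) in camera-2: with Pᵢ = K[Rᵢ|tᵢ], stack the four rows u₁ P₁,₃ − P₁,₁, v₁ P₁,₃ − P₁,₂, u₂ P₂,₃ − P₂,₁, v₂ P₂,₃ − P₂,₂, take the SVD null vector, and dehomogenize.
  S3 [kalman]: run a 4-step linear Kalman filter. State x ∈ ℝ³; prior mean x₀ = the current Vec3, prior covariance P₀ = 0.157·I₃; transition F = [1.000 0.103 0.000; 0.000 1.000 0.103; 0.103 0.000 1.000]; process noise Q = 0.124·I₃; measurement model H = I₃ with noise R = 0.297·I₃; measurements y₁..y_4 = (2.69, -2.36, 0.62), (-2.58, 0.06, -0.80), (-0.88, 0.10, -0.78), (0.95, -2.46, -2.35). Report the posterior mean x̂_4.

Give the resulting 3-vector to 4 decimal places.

after S1 (compose_se3): R=[-0.5836 -0.3479 0.7337; 0.5489 0.4968 0.6722; -0.5984 0.7951 -0.0989], t=(-2.1871, -1.4815, 1.3326)
after S2 (triangulate): (0.7677, 0.2735, 1.7357)
after S3 (kf_track): (-0.0001, -1.2987, -1.2813)

result = (-0.0001, -1.2987, -1.2813)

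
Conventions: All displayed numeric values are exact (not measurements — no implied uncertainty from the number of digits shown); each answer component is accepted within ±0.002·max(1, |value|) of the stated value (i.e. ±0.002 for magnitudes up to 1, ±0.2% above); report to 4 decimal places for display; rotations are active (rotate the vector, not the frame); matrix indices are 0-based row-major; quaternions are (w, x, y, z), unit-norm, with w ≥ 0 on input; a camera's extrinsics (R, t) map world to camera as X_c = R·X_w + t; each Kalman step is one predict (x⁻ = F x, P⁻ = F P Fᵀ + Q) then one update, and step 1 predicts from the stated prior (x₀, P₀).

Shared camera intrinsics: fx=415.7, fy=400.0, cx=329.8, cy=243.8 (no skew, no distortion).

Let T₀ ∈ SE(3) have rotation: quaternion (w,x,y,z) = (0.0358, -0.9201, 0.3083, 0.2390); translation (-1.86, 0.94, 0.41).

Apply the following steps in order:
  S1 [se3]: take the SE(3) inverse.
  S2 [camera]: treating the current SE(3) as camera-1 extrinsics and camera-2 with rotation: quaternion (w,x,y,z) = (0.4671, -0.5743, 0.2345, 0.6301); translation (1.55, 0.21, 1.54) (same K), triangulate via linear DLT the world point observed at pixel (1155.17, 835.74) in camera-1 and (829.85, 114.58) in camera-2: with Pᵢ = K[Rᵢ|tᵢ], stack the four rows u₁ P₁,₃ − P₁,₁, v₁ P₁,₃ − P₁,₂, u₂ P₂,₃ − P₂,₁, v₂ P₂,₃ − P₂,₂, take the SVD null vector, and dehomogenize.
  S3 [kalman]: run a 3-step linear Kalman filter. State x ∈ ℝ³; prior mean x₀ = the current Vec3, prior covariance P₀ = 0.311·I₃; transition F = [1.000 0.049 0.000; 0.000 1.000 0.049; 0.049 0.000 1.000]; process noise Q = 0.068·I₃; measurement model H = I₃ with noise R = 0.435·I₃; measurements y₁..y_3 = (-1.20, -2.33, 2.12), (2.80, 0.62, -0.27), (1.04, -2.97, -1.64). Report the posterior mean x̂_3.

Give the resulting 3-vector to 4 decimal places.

result = (0.3668, -1.6833, -0.6336)

after S1 (invert_se3): R=[0.6957 -0.5502 -0.4619; -0.5844 -0.8073 0.0815; -0.4177 0.2132 -0.8832], t=(2.0005, -0.3615, -0.6153)
after S2 (triangulate): (-1.7299, -1.7946, -1.8047)
after S3 (kf_track): (0.3668, -1.6833, -0.6336)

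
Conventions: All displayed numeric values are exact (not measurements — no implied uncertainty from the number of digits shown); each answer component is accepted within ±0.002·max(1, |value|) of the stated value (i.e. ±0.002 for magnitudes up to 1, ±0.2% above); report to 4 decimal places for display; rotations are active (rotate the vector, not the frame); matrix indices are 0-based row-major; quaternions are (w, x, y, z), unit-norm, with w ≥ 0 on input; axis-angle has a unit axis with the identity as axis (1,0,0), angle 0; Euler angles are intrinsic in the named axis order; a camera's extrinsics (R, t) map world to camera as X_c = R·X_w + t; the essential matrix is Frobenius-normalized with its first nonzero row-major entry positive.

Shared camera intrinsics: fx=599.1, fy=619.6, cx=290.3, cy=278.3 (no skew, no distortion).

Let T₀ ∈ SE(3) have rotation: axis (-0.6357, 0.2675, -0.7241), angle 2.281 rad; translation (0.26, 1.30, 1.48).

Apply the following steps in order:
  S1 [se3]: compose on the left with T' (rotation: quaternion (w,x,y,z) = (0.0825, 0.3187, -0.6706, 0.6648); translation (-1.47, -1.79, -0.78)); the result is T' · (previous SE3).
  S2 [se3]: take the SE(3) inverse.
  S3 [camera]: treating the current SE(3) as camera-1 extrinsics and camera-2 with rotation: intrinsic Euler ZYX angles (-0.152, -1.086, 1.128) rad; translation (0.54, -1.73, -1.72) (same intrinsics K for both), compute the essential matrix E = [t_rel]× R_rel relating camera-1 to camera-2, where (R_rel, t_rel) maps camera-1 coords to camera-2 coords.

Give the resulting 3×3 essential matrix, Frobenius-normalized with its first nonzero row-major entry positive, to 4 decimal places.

matrix = [0.5840 0.1514 0.1337; 0.3270 -0.4531 -0.3800; 0.2281 0.2516 0.2149]

after S1 (compose_se3): R=[0.6081 -0.1744 -0.7744; -0.4592 0.7185 -0.5224; 0.6475 0.6733 0.3568], t=(-1.9085, -3.3831, -1.8835)
after S2 (invert_se3): R=[0.6081 -0.4592 0.6475; -0.1744 0.7185 0.6733; -0.7744 -0.5224 0.3568], t=(0.8267, 3.3661, -2.5733)
after S3 (essential): [0.5840 0.1514 0.1337; 0.3270 -0.4531 -0.3800; 0.2281 0.2516 0.2149]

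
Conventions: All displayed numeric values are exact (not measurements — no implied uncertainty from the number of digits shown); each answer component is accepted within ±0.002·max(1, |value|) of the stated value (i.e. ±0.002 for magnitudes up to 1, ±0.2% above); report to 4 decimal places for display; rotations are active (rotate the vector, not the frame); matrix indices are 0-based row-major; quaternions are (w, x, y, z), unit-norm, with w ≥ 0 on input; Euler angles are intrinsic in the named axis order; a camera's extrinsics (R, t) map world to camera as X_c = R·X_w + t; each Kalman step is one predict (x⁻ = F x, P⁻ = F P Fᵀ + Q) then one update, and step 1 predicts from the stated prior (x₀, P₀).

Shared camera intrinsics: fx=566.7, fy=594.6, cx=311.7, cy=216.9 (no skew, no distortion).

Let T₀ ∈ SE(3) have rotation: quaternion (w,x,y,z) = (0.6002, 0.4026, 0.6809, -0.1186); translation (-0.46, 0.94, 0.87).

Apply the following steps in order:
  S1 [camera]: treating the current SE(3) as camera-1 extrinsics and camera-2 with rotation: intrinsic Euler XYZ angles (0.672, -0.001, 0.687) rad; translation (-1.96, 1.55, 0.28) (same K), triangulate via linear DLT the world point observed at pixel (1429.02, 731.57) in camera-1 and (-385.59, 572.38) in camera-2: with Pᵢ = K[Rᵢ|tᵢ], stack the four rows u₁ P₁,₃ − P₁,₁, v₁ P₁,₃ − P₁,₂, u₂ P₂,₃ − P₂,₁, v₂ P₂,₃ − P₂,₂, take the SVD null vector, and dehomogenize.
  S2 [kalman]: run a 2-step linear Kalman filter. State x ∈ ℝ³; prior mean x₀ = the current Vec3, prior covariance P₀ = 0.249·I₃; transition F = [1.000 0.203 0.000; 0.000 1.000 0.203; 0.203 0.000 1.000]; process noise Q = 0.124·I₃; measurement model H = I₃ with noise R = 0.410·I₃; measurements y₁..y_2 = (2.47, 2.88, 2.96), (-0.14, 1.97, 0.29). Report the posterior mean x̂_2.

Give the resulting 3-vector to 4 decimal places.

result = (0.8626, 2.1573, 1.5049)

after S1 (triangulate): (0.1198, 0.9138, 1.5630)
after S2 (kf_track): (0.8626, 2.1573, 1.5049)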